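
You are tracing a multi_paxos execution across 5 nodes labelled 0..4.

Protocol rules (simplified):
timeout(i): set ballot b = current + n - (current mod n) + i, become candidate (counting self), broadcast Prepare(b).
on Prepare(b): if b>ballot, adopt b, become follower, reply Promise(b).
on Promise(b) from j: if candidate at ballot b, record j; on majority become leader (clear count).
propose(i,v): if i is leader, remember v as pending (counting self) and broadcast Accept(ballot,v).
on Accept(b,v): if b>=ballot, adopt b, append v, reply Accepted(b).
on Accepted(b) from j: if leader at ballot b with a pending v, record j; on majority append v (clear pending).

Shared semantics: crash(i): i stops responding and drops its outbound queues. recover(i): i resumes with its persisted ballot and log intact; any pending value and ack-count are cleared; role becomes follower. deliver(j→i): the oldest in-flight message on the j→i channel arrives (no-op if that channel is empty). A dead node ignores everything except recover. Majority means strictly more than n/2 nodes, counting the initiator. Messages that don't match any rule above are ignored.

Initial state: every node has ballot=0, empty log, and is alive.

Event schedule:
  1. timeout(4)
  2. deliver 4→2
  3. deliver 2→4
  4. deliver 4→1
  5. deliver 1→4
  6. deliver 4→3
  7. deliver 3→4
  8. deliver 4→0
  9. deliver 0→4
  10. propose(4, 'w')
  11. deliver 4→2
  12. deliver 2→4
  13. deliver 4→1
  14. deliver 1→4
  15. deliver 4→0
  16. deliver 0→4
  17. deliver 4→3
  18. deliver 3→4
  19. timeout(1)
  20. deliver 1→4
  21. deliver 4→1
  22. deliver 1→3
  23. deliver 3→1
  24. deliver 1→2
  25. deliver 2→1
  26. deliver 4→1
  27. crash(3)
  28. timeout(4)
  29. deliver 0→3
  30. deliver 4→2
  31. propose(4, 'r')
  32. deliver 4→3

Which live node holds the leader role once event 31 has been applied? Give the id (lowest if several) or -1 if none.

1

step 1 timeout(4): 4={cand,b=9,log=-}
step 2 deliver 4→2: 2={foll,b=9,log=-}
step 3 deliver 2→4: —
step 4 deliver 4→1: 1={foll,b=9,log=-}
step 5 deliver 1→4: 4={lead,b=9,log=-}
step 6 deliver 4→3: 3={foll,b=9,log=-}
step 7 deliver 3→4: —
step 8 deliver 4→0: 0={foll,b=9,log=-}
step 9 deliver 0→4: —
step 10 propose(4,'w'): —
step 11 deliver 4→2: 2={foll,b=9,log=w}
step 12 deliver 2→4: —
step 13 deliver 4→1: 1={foll,b=9,log=w}
step 14 deliver 1→4: 4={lead,b=9,log=w}
step 15 deliver 4→0: 0={foll,b=9,log=w}
step 16 deliver 0→4: —
step 17 deliver 4→3: 3={foll,b=9,log=w}
step 18 deliver 3→4: —
step 19 timeout(1): 1={cand,b=11,log=w}
step 20 deliver 1→4: 4={foll,b=11,log=w}
step 21 deliver 4→1: —
step 22 deliver 1→3: 3={foll,b=11,log=w}
step 23 deliver 3→1: 1={lead,b=11,log=w}
step 24 deliver 1→2: 2={foll,b=11,log=w}
step 25 deliver 2→1: —
step 26 deliver 4→1: —
step 27 crash(3): 3={✗foll,b=11,log=w}
step 28 timeout(4): 4={cand,b=19,log=w}
step 29 deliver 0→3: —
step 30 deliver 4→2: 2={foll,b=19,log=w}
step 31 propose(4,'r'): —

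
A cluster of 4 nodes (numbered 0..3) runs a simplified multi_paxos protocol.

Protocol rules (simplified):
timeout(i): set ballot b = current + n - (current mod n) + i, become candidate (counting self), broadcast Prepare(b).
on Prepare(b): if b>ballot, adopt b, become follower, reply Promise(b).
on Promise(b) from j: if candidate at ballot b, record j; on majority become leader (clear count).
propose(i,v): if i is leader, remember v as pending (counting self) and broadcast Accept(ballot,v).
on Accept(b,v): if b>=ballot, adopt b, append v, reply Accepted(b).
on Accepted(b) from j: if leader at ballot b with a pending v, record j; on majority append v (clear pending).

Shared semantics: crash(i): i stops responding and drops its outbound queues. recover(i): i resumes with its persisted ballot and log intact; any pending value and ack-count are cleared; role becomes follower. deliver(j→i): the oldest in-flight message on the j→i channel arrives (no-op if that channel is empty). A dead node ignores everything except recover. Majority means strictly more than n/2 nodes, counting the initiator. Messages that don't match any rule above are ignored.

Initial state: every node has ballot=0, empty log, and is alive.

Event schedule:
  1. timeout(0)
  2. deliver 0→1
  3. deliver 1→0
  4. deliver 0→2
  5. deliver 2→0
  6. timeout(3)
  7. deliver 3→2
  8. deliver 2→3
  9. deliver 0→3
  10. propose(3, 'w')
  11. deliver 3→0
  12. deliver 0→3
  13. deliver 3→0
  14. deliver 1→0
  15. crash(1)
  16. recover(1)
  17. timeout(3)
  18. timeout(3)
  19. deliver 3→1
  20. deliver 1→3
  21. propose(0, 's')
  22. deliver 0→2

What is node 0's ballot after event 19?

7

after 1 — timeout(0): n0:cand/b4/[-]
after 2 — deliver 0→1: n1:foll/b4/[-]
after 3 — deliver 1→0: ·
after 4 — deliver 0→2: n2:foll/b4/[-]
after 5 — deliver 2→0: n0:lead/b4/[-]
after 6 — timeout(3): n3:cand/b7/[-]
after 7 — deliver 3→2: n2:foll/b7/[-]
after 8 — deliver 2→3: ·
after 9 — deliver 0→3: ·
after 10 — propose(3,'w'): ·
after 11 — deliver 3→0: n0:foll/b7/[-]
after 12 — deliver 0→3: n3:lead/b7/[-]
after 13 — deliver 3→0: ·
after 14 — deliver 1→0: ·
after 15 — crash(1): n1:✗foll/b4/[-]
after 16 — recover(1): n1:foll/b4/[-]
after 17 — timeout(3): n3:cand/b11/[-]
after 18 — timeout(3): n3:cand/b15/[-]
after 19 — deliver 3→1: n1:foll/b7/[-]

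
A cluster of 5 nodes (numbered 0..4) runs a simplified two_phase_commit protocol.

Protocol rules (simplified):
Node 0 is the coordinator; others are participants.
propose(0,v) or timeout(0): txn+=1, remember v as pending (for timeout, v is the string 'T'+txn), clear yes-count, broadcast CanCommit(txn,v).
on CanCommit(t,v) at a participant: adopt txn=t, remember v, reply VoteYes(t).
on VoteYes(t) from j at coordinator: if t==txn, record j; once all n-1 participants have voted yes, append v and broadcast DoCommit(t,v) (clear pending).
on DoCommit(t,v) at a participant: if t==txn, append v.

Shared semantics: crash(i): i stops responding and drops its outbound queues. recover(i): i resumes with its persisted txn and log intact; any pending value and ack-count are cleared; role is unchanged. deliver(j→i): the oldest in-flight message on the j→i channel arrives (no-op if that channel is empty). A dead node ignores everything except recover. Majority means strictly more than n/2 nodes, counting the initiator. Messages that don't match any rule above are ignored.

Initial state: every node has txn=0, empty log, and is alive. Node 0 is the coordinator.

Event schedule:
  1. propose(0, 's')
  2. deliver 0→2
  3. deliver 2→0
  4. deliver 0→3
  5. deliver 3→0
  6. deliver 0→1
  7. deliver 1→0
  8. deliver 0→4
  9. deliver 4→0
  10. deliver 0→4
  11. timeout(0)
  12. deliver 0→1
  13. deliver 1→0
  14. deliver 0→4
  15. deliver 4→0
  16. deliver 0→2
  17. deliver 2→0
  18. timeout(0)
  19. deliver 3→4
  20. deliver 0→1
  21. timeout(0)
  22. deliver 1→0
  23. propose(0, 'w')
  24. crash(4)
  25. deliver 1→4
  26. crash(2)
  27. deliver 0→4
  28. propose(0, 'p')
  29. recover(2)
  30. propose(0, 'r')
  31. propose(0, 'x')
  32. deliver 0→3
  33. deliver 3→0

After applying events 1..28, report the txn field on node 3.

[1] propose(0,'s') → N0(coor t1 [-])
[2] deliver 0→2 → N2(part t1 [-])
[3] deliver 2→0 → ∅
[4] deliver 0→3 → N3(part t1 [-])
[5] deliver 3→0 → ∅
[6] deliver 0→1 → N1(part t1 [-])
[7] deliver 1→0 → ∅
[8] deliver 0→4 → N4(part t1 [-])
[9] deliver 4→0 → N0(coor t1 [s])
[10] deliver 0→4 → N4(part t1 [s])
[11] timeout(0) → N0(coor t2 [s])
[12] deliver 0→1 → N1(part t1 [s])
[13] deliver 1→0 → ∅
[14] deliver 0→4 → N4(part t2 [s])
[15] deliver 4→0 → ∅
[16] deliver 0→2 → N2(part t1 [s])
[17] deliver 2→0 → ∅
[18] timeout(0) → N0(coor t3 [s])
[19] deliver 3→4 → ∅
[20] deliver 0→1 → N1(part t2 [s])
[21] timeout(0) → N0(coor t4 [s])
[22] deliver 1→0 → ∅
[23] propose(0,'w') → N0(coor t5 [s])
[24] crash(4) → N4(✗part t2 [s])
[25] deliver 1→4 → ∅
[26] crash(2) → N2(✗part t1 [s])
[27] deliver 0→4 → ∅
[28] propose(0,'p') → N0(coor t6 [s])

1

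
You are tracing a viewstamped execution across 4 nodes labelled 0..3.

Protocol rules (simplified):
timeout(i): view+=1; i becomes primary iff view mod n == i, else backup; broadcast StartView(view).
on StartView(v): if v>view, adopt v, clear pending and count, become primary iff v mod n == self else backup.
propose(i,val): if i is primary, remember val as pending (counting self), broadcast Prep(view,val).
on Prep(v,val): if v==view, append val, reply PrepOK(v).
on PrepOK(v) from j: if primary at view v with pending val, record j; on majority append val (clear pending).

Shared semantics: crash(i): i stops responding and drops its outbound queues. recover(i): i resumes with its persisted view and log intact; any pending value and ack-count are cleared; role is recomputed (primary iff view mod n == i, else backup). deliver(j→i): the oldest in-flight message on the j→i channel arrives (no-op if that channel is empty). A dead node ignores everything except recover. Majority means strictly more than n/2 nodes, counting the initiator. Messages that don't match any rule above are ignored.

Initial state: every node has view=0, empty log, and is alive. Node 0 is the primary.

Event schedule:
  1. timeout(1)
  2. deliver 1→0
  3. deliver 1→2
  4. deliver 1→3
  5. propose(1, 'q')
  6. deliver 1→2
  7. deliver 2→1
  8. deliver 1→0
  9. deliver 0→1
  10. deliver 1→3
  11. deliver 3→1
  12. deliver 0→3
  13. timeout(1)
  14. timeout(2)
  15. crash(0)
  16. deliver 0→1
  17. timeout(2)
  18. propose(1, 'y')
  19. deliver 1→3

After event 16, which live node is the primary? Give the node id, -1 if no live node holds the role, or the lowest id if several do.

e1 timeout(1): 1[prim,v=1,-]
e2 deliver 1→0: 0[back,v=1,-]
e3 deliver 1→2: 2[back,v=1,-]
e4 deliver 1→3: 3[back,v=1,-]
e5 propose(1,'q'): ·
e6 deliver 1→2: 2[back,v=1,q]
e7 deliver 2→1: ·
e8 deliver 1→0: 0[back,v=1,q]
e9 deliver 0→1: 1[prim,v=1,q]
e10 deliver 1→3: 3[back,v=1,q]
e11 deliver 3→1: ·
e12 deliver 0→3: ·
e13 timeout(1): 1[back,v=2,q]
e14 timeout(2): 2[prim,v=2,q]
e15 crash(0): 0[✗back,v=1,q]
e16 deliver 0→1: ·

2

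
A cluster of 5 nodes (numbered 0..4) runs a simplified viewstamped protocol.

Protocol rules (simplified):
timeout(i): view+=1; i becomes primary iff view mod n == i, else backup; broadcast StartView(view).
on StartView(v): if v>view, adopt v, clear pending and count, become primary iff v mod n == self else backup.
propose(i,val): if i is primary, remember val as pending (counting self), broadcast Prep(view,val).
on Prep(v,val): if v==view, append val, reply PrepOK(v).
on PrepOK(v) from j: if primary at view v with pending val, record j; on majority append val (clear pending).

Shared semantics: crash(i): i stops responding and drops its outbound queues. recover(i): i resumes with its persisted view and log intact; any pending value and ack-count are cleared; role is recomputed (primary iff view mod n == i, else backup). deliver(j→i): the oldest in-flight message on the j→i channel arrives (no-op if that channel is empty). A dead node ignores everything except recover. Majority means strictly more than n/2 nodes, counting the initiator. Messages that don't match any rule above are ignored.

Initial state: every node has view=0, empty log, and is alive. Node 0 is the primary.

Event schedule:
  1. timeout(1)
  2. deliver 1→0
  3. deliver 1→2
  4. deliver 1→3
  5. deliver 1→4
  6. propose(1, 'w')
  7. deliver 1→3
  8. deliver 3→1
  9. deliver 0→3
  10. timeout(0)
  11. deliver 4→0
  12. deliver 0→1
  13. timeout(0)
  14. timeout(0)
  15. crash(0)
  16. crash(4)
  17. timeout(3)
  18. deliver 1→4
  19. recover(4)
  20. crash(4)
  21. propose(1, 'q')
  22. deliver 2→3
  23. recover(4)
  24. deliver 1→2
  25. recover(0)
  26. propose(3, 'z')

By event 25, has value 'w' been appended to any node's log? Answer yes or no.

yes

after 1 — timeout(1): n1:prim/v1/[-]
after 2 — deliver 1→0: n0:back/v1/[-]
after 3 — deliver 1→2: n2:back/v1/[-]
after 4 — deliver 1→3: n3:back/v1/[-]
after 5 — deliver 1→4: n4:back/v1/[-]
after 6 — propose(1,'w'): ·
after 7 — deliver 1→3: n3:back/v1/[w]
after 8 — deliver 3→1: ·
after 9 — deliver 0→3: ·
after 10 — timeout(0): n0:back/v2/[-]
after 11 — deliver 4→0: ·
after 12 — deliver 0→1: n1:back/v2/[-]
after 13 — timeout(0): n0:back/v3/[-]
after 14 — timeout(0): n0:back/v4/[-]
after 15 — crash(0): n0:✗back/v4/[-]
after 16 — crash(4): n4:✗back/v1/[-]
after 17 — timeout(3): n3:back/v2/[w]
after 18 — deliver 1→4: ·
after 19 — recover(4): n4:back/v1/[-]
after 20 — crash(4): n4:✗back/v1/[-]
after 21 — propose(1,'q'): ·
after 22 — deliver 2→3: ·
after 23 — recover(4): n4:back/v1/[-]
after 24 — deliver 1→2: n2:back/v1/[w]
after 25 — recover(0): n0:back/v4/[-]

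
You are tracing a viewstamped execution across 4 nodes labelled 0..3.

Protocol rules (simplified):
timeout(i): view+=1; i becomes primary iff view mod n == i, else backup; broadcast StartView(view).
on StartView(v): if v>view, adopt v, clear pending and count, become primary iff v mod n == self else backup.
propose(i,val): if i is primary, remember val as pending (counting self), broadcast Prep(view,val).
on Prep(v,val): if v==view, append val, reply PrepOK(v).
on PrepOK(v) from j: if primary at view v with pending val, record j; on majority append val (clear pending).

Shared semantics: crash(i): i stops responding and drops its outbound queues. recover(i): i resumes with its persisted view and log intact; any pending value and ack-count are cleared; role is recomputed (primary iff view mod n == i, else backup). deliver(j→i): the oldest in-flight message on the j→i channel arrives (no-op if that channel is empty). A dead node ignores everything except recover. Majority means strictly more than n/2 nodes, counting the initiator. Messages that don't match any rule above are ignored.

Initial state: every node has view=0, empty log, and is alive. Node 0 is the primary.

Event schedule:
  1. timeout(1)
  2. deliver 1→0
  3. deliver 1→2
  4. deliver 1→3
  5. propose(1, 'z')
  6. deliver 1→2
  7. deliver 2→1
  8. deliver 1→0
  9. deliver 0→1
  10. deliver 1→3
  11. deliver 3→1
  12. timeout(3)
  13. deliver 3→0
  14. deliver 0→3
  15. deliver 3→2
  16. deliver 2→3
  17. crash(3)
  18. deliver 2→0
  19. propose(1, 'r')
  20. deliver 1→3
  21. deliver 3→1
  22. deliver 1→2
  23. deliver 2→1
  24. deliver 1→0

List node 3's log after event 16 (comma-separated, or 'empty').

1. timeout(1):  <1:prim v1 ->
2. deliver 1→0:  <0:back v1 ->
3. deliver 1→2:  <2:back v1 ->
4. deliver 1→3:  <3:back v1 ->
5. propose(1,'z'):  nop
6. deliver 1→2:  <2:back v1 z>
7. deliver 2→1:  nop
8. deliver 1→0:  <0:back v1 z>
9. deliver 0→1:  <1:prim v1 z>
10. deliver 1→3:  <3:back v1 z>
11. deliver 3→1:  nop
12. timeout(3):  <3:back v2 z>
13. deliver 3→0:  <0:back v2 z>
14. deliver 0→3:  nop
15. deliver 3→2:  <2:prim v2 z>
16. deliver 2→3:  nop

z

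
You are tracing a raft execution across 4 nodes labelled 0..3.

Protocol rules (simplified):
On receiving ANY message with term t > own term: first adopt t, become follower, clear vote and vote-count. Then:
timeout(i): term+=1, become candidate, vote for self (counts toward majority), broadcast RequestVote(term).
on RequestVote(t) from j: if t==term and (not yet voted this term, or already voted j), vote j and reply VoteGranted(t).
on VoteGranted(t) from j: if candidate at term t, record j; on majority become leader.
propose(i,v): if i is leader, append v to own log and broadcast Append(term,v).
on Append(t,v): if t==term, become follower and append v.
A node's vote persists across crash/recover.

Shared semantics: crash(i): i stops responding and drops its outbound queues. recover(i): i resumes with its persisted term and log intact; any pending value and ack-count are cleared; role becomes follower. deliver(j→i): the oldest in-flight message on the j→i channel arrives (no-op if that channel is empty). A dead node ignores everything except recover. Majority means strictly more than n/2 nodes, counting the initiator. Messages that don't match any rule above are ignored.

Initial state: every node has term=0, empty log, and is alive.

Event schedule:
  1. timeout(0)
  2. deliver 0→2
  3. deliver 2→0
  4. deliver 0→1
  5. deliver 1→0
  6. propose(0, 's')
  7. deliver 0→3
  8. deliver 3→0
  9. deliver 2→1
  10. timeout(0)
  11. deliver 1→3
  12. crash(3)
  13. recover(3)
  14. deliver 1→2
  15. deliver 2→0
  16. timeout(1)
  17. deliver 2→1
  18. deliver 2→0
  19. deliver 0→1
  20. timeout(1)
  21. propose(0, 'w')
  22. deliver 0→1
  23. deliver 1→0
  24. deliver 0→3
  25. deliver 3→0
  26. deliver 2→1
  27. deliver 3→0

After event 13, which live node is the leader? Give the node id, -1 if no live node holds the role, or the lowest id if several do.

after 1 — timeout(0): n0:cand/t1/[-]
after 2 — deliver 0→2: n2:foll/t1/[-]
after 3 — deliver 2→0: ·
after 4 — deliver 0→1: n1:foll/t1/[-]
after 5 — deliver 1→0: n0:lead/t1/[-]
after 6 — propose(0,'s'): n0:lead/t1/[s]
after 7 — deliver 0→3: n3:foll/t1/[-]
after 8 — deliver 3→0: ·
after 9 — deliver 2→1: ·
after 10 — timeout(0): n0:cand/t2/[s]
after 11 — deliver 1→3: ·
after 12 — crash(3): n3:✗foll/t1/[-]
after 13 — recover(3): n3:foll/t1/[-]

-1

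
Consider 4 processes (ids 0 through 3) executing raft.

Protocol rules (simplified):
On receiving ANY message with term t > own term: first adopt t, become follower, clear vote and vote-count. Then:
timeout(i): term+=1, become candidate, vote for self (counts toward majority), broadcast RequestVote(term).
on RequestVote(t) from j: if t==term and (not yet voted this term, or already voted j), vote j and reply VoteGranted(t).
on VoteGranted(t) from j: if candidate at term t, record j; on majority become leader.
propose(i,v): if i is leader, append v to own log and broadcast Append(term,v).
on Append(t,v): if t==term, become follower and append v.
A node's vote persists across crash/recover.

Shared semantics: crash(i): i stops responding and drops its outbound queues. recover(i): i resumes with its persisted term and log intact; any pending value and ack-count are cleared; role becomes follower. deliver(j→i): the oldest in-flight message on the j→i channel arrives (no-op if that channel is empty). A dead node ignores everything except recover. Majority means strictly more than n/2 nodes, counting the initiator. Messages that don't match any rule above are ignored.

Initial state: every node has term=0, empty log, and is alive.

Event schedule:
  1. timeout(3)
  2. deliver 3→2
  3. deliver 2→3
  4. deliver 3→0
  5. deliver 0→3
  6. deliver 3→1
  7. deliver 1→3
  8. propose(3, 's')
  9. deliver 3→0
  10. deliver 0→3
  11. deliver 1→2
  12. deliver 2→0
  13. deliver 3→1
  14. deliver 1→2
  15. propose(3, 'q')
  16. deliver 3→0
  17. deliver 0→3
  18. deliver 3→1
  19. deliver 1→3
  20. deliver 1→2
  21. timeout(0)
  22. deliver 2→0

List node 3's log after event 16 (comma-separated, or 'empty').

s,q

step 1 timeout(3): 3={cand,t=1,log=-}
step 2 deliver 3→2: 2={foll,t=1,log=-}
step 3 deliver 2→3: —
step 4 deliver 3→0: 0={foll,t=1,log=-}
step 5 deliver 0→3: 3={lead,t=1,log=-}
step 6 deliver 3→1: 1={foll,t=1,log=-}
step 7 deliver 1→3: —
step 8 propose(3,'s'): 3={lead,t=1,log=s}
step 9 deliver 3→0: 0={foll,t=1,log=s}
step 10 deliver 0→3: —
step 11 deliver 1→2: —
step 12 deliver 2→0: —
step 13 deliver 3→1: 1={foll,t=1,log=s}
step 14 deliver 1→2: —
step 15 propose(3,'q'): 3={lead,t=1,log=s,q}
step 16 deliver 3→0: 0={foll,t=1,log=s,q}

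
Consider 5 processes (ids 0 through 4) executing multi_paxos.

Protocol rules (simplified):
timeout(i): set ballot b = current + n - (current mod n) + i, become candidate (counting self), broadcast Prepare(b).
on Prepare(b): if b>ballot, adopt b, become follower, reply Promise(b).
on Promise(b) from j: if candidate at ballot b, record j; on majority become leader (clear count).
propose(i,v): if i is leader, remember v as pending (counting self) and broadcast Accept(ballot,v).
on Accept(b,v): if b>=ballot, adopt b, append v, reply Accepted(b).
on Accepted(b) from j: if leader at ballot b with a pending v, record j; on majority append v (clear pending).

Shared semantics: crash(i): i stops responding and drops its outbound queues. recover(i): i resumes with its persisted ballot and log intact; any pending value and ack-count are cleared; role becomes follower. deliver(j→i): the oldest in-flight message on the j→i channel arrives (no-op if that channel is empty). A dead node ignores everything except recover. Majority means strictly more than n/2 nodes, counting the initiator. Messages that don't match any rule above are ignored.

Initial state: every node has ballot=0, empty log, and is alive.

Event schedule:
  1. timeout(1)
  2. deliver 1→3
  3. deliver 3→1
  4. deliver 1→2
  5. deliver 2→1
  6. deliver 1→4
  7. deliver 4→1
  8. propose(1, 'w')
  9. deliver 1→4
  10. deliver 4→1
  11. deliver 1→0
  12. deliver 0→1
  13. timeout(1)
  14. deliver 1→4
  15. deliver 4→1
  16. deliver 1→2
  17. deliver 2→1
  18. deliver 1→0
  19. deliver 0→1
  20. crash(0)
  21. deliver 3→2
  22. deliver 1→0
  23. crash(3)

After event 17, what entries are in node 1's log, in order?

empty

step 1 timeout(1): 1={cand,b=6,log=-}
step 2 deliver 1→3: 3={foll,b=6,log=-}
step 3 deliver 3→1: —
step 4 deliver 1→2: 2={foll,b=6,log=-}
step 5 deliver 2→1: 1={lead,b=6,log=-}
step 6 deliver 1→4: 4={foll,b=6,log=-}
step 7 deliver 4→1: —
step 8 propose(1,'w'): —
step 9 deliver 1→4: 4={foll,b=6,log=w}
step 10 deliver 4→1: —
step 11 deliver 1→0: 0={foll,b=6,log=-}
step 12 deliver 0→1: —
step 13 timeout(1): 1={cand,b=11,log=-}
step 14 deliver 1→4: 4={foll,b=11,log=w}
step 15 deliver 4→1: —
step 16 deliver 1→2: 2={foll,b=6,log=w}
step 17 deliver 2→1: —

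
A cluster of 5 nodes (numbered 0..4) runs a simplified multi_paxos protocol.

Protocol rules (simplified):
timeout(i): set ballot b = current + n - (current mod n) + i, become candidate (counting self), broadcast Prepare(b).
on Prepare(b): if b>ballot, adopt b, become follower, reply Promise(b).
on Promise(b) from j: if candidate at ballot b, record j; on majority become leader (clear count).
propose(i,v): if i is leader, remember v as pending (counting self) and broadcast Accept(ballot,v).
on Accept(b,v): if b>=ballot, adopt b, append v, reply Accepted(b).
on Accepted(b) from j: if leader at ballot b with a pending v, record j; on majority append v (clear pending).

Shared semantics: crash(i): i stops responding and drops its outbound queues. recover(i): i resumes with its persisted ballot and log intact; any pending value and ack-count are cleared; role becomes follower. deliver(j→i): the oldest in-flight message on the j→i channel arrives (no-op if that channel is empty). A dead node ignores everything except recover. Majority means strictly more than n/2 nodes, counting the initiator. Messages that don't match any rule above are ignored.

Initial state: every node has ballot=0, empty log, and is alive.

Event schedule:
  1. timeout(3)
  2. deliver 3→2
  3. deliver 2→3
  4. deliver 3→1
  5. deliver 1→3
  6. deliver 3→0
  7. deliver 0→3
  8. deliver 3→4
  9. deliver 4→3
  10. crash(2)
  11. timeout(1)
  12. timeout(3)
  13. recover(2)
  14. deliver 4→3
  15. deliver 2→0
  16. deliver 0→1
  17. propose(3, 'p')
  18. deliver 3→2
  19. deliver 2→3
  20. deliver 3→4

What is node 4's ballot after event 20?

13

1. timeout(3):  <3:cand b8 ->
2. deliver 3→2:  <2:foll b8 ->
3. deliver 2→3:  nop
4. deliver 3→1:  <1:foll b8 ->
5. deliver 1→3:  <3:lead b8 ->
6. deliver 3→0:  <0:foll b8 ->
7. deliver 0→3:  nop
8. deliver 3→4:  <4:foll b8 ->
9. deliver 4→3:  nop
10. crash(2):  <2:✗foll b8 ->
11. timeout(1):  <1:cand b11 ->
12. timeout(3):  <3:cand b13 ->
13. recover(2):  <2:foll b8 ->
14. deliver 4→3:  nop
15. deliver 2→0:  nop
16. deliver 0→1:  nop
17. propose(3,'p'):  nop
18. deliver 3→2:  <2:foll b13 ->
19. deliver 2→3:  nop
20. deliver 3→4:  <4:foll b13 ->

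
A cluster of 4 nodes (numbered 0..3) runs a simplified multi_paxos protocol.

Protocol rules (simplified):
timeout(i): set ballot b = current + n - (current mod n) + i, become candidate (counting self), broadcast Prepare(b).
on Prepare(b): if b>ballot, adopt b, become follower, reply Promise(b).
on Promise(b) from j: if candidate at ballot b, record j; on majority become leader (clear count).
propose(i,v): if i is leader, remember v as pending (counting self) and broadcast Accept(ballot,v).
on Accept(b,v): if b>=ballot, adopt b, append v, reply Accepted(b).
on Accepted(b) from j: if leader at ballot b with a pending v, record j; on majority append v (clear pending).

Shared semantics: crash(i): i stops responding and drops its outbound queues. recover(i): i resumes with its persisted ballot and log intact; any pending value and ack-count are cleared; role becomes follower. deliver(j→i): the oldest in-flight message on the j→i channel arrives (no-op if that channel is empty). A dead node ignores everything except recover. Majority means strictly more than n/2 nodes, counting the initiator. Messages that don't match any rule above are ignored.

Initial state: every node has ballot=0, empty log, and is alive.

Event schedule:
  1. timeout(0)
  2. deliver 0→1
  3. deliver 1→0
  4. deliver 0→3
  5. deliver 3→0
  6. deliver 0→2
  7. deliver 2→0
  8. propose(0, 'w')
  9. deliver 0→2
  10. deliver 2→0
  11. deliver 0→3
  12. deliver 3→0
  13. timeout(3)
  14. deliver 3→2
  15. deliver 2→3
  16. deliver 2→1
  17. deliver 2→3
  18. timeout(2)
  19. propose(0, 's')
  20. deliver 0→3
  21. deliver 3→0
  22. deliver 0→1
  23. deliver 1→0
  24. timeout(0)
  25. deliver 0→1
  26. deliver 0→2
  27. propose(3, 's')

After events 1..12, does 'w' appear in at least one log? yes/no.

[1] timeout(0) → N0(cand b4 [-])
[2] deliver 0→1 → N1(foll b4 [-])
[3] deliver 1→0 → ∅
[4] deliver 0→3 → N3(foll b4 [-])
[5] deliver 3→0 → N0(lead b4 [-])
[6] deliver 0→2 → N2(foll b4 [-])
[7] deliver 2→0 → ∅
[8] propose(0,'w') → ∅
[9] deliver 0→2 → N2(foll b4 [w])
[10] deliver 2→0 → ∅
[11] deliver 0→3 → N3(foll b4 [w])
[12] deliver 3→0 → N0(lead b4 [w])

yes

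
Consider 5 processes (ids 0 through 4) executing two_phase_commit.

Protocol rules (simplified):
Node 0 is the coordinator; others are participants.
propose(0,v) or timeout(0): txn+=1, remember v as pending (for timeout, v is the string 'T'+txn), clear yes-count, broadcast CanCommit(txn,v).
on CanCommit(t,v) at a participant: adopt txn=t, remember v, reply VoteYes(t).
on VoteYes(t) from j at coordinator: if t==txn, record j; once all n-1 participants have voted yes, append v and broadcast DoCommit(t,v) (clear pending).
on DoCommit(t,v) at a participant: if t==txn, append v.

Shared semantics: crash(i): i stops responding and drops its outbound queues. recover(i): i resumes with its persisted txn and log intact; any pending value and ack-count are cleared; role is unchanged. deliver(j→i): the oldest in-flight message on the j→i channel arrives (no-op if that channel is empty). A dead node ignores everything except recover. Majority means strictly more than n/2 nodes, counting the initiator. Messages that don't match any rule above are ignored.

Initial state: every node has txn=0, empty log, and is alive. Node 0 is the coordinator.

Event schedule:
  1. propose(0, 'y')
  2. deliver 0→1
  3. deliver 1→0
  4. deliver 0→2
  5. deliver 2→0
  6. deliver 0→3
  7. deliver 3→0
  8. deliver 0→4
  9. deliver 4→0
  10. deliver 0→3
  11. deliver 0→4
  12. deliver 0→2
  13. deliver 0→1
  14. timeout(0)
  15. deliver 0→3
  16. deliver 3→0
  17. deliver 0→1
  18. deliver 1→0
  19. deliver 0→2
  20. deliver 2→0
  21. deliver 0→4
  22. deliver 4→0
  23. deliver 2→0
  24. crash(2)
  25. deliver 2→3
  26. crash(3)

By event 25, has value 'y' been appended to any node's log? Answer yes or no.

[1] propose(0,'y') → N0(coor t1 [-])
[2] deliver 0→1 → N1(part t1 [-])
[3] deliver 1→0 → ∅
[4] deliver 0→2 → N2(part t1 [-])
[5] deliver 2→0 → ∅
[6] deliver 0→3 → N3(part t1 [-])
[7] deliver 3→0 → ∅
[8] deliver 0→4 → N4(part t1 [-])
[9] deliver 4→0 → N0(coor t1 [y])
[10] deliver 0→3 → N3(part t1 [y])
[11] deliver 0→4 → N4(part t1 [y])
[12] deliver 0→2 → N2(part t1 [y])
[13] deliver 0→1 → N1(part t1 [y])
[14] timeout(0) → N0(coor t2 [y])
[15] deliver 0→3 → N3(part t2 [y])
[16] deliver 3→0 → ∅
[17] deliver 0→1 → N1(part t2 [y])
[18] deliver 1→0 → ∅
[19] deliver 0→2 → N2(part t2 [y])
[20] deliver 2→0 → ∅
[21] deliver 0→4 → N4(part t2 [y])
[22] deliver 4→0 → N0(coor t2 [y,T2])
[23] deliver 2→0 → ∅
[24] crash(2) → N2(✗part t2 [y])
[25] deliver 2→3 → ∅

yes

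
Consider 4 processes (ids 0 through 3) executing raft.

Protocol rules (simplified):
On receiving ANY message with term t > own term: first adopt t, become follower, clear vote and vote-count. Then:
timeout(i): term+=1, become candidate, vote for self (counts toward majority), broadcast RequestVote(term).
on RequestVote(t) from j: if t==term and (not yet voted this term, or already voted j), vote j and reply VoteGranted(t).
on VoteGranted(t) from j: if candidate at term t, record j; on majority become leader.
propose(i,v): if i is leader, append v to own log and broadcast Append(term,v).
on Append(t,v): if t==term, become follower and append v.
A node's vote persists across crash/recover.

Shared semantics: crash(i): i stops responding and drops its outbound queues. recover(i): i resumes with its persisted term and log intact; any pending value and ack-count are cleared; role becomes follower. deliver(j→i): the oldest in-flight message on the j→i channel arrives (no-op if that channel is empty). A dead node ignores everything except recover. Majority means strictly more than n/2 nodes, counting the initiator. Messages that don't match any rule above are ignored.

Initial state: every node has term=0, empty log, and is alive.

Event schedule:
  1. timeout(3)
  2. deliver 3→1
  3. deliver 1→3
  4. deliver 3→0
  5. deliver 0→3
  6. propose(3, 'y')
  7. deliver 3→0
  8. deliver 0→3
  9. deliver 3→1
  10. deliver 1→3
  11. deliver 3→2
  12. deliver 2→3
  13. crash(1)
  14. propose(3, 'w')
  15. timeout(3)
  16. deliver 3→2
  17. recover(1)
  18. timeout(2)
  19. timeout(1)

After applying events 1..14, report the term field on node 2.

step 1 timeout(3): 3={cand,t=1,log=-}
step 2 deliver 3→1: 1={foll,t=1,log=-}
step 3 deliver 1→3: —
step 4 deliver 3→0: 0={foll,t=1,log=-}
step 5 deliver 0→3: 3={lead,t=1,log=-}
step 6 propose(3,'y'): 3={lead,t=1,log=y}
step 7 deliver 3→0: 0={foll,t=1,log=y}
step 8 deliver 0→3: —
step 9 deliver 3→1: 1={foll,t=1,log=y}
step 10 deliver 1→3: —
step 11 deliver 3→2: 2={foll,t=1,log=-}
step 12 deliver 2→3: —
step 13 crash(1): 1={✗foll,t=1,log=y}
step 14 propose(3,'w'): 3={lead,t=1,log=y,w}

1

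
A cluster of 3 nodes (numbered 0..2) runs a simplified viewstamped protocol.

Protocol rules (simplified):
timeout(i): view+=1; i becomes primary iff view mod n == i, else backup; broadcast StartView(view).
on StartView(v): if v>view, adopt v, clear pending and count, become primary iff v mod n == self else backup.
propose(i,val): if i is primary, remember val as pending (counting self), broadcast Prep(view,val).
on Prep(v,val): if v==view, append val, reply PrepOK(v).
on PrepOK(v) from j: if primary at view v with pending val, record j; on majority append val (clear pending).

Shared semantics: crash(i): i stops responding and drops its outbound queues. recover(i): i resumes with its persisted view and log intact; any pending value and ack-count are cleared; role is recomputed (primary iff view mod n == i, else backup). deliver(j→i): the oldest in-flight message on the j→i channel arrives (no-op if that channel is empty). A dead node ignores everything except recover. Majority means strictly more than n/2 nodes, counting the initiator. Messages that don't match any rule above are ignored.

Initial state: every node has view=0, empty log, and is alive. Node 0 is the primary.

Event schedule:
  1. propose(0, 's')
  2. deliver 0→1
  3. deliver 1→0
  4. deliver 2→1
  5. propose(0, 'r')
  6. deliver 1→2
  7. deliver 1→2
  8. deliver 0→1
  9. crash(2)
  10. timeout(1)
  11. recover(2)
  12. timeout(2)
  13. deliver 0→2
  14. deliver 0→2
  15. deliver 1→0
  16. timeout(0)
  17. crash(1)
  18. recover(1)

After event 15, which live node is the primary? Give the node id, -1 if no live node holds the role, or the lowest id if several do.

e1 propose(0,'s'): ·
e2 deliver 0→1: 1[back,v=0,s]
e3 deliver 1→0: 0[prim,v=0,s]
e4 deliver 2→1: ·
e5 propose(0,'r'): ·
e6 deliver 1→2: ·
e7 deliver 1→2: ·
e8 deliver 0→1: 1[back,v=0,s,r]
e9 crash(2): 2[✗back,v=0,-]
e10 timeout(1): 1[prim,v=1,s,r]
e11 recover(2): 2[back,v=0,-]
e12 timeout(2): 2[back,v=1,-]
e13 deliver 0→2: ·
e14 deliver 0→2: ·
e15 deliver 1→0: 0[prim,v=0,s,r]

0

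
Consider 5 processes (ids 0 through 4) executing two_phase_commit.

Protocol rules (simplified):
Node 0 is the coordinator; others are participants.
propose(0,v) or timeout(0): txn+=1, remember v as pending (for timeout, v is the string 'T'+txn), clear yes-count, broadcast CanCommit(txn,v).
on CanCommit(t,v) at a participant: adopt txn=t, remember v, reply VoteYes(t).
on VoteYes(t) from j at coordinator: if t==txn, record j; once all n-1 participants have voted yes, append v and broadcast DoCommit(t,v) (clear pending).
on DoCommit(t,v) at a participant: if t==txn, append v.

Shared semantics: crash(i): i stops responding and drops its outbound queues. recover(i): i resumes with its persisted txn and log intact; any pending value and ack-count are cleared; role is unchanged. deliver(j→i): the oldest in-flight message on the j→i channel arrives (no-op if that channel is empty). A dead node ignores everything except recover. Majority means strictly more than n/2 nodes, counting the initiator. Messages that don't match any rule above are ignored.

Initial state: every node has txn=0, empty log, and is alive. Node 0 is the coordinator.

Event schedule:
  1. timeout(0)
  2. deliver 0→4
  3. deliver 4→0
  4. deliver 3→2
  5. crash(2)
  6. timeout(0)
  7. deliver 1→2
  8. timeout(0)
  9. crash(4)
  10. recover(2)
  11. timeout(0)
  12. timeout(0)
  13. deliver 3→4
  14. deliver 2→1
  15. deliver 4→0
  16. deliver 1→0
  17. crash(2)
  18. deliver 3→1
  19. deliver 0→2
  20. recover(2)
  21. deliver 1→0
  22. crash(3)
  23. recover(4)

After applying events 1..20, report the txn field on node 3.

after 1 — timeout(0): n0:coor/t1/[-]
after 2 — deliver 0→4: n4:part/t1/[-]
after 3 — deliver 4→0: ·
after 4 — deliver 3→2: ·
after 5 — crash(2): n2:✗part/t0/[-]
after 6 — timeout(0): n0:coor/t2/[-]
after 7 — deliver 1→2: ·
after 8 — timeout(0): n0:coor/t3/[-]
after 9 — crash(4): n4:✗part/t1/[-]
after 10 — recover(2): n2:part/t0/[-]
after 11 — timeout(0): n0:coor/t4/[-]
after 12 — timeout(0): n0:coor/t5/[-]
after 13 — deliver 3→4: ·
after 14 — deliver 2→1: ·
after 15 — deliver 4→0: ·
after 16 — deliver 1→0: ·
after 17 — crash(2): n2:✗part/t0/[-]
after 18 — deliver 3→1: ·
after 19 — deliver 0→2: ·
after 20 — recover(2): n2:part/t0/[-]

0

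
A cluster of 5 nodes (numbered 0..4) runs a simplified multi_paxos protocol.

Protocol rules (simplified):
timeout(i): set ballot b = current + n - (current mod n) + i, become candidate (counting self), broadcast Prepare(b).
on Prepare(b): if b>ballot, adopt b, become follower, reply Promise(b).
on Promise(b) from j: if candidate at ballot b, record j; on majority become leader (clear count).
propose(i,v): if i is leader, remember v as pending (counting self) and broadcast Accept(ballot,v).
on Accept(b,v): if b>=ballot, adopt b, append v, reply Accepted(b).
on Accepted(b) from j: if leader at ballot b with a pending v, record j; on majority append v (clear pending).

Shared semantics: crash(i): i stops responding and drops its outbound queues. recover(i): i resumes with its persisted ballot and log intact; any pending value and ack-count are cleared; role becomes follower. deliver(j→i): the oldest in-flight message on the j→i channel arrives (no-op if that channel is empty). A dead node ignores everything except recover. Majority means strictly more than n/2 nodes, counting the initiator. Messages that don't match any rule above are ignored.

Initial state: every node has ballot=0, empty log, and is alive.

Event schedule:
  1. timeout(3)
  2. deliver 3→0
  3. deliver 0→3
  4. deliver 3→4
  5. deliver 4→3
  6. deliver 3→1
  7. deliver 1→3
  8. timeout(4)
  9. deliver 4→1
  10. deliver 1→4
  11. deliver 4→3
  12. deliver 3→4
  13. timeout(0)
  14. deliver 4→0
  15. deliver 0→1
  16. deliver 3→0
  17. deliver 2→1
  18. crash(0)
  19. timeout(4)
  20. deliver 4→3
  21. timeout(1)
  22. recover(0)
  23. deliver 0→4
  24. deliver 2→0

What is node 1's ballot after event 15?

14

e1 timeout(3): 3[cand,b=8,-]
e2 deliver 3→0: 0[foll,b=8,-]
e3 deliver 0→3: ·
e4 deliver 3→4: 4[foll,b=8,-]
e5 deliver 4→3: 3[lead,b=8,-]
e6 deliver 3→1: 1[foll,b=8,-]
e7 deliver 1→3: ·
e8 timeout(4): 4[cand,b=14,-]
e9 deliver 4→1: 1[foll,b=14,-]
e10 deliver 1→4: ·
e11 deliver 4→3: 3[foll,b=14,-]
e12 deliver 3→4: 4[lead,b=14,-]
e13 timeout(0): 0[cand,b=10,-]
e14 deliver 4→0: 0[foll,b=14,-]
e15 deliver 0→1: ·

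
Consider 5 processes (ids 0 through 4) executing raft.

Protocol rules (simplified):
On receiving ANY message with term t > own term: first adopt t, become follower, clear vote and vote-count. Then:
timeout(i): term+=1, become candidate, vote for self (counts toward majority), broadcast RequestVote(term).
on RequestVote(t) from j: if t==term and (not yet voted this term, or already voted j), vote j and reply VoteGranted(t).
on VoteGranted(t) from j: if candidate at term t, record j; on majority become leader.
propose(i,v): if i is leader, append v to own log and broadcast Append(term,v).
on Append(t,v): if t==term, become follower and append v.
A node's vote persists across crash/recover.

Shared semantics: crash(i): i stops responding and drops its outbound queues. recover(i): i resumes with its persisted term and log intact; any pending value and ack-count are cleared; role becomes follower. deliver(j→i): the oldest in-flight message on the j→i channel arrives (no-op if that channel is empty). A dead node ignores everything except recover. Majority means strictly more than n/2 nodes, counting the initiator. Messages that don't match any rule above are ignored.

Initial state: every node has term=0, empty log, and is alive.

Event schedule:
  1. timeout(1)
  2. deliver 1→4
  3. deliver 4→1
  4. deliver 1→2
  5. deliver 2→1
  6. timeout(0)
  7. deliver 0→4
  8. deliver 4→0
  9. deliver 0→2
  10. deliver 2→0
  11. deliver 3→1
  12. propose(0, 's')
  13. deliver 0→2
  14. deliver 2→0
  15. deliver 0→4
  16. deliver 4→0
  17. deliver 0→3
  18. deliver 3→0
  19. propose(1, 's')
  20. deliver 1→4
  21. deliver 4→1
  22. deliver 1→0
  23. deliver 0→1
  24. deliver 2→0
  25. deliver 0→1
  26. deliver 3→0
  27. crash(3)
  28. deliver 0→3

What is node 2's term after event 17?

1

[1] timeout(1) → N1(cand t1 [-])
[2] deliver 1→4 → N4(foll t1 [-])
[3] deliver 4→1 → ∅
[4] deliver 1→2 → N2(foll t1 [-])
[5] deliver 2→1 → N1(lead t1 [-])
[6] timeout(0) → N0(cand t1 [-])
[7] deliver 0→4 → ∅
[8] deliver 4→0 → ∅
[9] deliver 0→2 → ∅
[10] deliver 2→0 → ∅
[11] deliver 3→1 → ∅
[12] propose(0,'s') → ∅
[13] deliver 0→2 → ∅
[14] deliver 2→0 → ∅
[15] deliver 0→4 → ∅
[16] deliver 4→0 → ∅
[17] deliver 0→3 → N3(foll t1 [-])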